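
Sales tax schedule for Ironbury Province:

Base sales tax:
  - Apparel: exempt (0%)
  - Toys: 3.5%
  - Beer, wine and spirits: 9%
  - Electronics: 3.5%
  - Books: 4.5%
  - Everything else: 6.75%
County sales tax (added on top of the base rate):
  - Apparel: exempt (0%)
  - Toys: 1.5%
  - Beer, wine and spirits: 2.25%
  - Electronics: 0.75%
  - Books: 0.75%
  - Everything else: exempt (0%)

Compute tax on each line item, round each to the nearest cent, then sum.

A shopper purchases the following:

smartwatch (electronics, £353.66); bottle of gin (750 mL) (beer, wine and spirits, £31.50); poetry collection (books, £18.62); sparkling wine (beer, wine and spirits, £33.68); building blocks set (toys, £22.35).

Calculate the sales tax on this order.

£24.46

Smartwatch £353.66: electronics → 3.5% + 0.75% county = 4.25% → £15.03
Bottle of gin (750 mL) £31.50: beer, wine and spirits → 9% + 2.25% county = 11.25% → £3.54
Poetry collection £18.62: books → 4.5% + 0.75% county = 5.25% → £0.98
Sparkling wine £33.68: beer, wine and spirits → 9% + 2.25% county = 11.25% → £3.79
Building blocks set £22.35: toys → 3.5% + 1.5% county = 5% → £1.12
Total tax = £15.03 + £3.54 + £0.98 + £3.79 + £1.12 = £24.46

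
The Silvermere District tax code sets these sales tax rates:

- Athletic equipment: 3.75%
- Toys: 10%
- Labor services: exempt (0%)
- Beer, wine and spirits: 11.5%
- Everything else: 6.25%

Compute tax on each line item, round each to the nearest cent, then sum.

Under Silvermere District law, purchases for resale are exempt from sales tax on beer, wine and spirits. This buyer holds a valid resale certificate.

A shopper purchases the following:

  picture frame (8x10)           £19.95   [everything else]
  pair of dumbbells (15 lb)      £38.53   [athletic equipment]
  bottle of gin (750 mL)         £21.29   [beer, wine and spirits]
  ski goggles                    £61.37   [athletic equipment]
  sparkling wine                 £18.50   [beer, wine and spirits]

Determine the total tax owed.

£4.99

Picture frame (8x10) £19.95: everything else → 6.25% → £1.25
Pair of dumbbells (15 lb) £38.53: athletic equipment → 3.75% → £1.44
Bottle of gin (750 mL) £21.29: beer, wine and spirits, buyer-exempt → 0% → £0.00
Ski goggles £61.37: athletic equipment → 3.75% → £2.30
Sparkling wine £18.50: beer, wine and spirits, buyer-exempt → 0% → £0.00
Total tax = £1.25 + £1.44 + £2.30 = £4.99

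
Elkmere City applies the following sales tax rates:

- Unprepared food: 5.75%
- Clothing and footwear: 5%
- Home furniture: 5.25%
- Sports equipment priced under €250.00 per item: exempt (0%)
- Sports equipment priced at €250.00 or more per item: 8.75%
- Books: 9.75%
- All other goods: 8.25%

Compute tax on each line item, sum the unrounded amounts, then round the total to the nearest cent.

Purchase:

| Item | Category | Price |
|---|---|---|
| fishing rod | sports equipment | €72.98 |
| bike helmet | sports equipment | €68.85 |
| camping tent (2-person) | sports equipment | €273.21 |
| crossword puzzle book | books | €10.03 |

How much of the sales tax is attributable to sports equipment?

Fishing rod €72.98: sports equipment, under €250.00 → 0% → €0.00
Bike helmet €68.85: sports equipment, under €250.00 → 0% → €0.00
Camping tent (2-person) €273.21: sports equipment, €250.00 or more → 8.75% → €23.905875
Tax on sports equipment: unrounded sum = €23.905875 → €23.91

€23.91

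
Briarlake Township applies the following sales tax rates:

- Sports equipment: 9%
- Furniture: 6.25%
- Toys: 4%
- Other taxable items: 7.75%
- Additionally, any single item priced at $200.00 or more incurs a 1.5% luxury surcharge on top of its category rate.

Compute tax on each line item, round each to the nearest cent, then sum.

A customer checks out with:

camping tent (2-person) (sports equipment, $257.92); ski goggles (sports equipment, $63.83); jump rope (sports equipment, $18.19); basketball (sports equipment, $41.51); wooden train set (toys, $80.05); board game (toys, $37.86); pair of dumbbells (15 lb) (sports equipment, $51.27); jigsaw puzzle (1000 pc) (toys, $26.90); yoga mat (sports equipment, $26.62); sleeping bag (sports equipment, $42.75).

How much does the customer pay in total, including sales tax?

$701.75

Camping tent (2-person) $257.92: sports equipment → 9% + 1.5% surcharge = 10.5% → $27.08
Ski goggles $63.83: sports equipment → 9% → $5.74
Jump rope $18.19: sports equipment → 9% → $1.64
Basketball $41.51: sports equipment → 9% → $3.74
Wooden train set $80.05: toys → 4% → $3.20
Board game $37.86: toys → 4% → $1.51
Pair of dumbbells (15 lb) $51.27: sports equipment → 9% → $4.61
Jigsaw puzzle (1000 pc) $26.90: toys → 4% → $1.08
Yoga mat $26.62: sports equipment → 9% → $2.40
Sleeping bag $42.75: sports equipment → 9% → $3.85
Subtotal = $646.90; tax = $54.85; total due = $701.75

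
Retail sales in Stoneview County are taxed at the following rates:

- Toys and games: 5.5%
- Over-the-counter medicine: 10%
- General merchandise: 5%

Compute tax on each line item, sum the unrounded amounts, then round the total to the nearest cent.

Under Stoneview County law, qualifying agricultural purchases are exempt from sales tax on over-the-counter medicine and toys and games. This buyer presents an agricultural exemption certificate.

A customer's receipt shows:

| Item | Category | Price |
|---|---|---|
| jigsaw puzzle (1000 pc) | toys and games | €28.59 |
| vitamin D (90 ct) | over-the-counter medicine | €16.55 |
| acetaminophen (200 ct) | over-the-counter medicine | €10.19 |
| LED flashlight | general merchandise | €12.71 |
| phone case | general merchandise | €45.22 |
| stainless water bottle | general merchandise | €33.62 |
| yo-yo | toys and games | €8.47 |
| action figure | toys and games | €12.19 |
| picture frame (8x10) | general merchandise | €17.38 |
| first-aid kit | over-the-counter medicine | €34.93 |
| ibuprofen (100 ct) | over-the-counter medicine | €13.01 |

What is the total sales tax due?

Jigsaw puzzle (1000 pc) €28.59: toys and games, buyer-exempt → 0% → €0.00
Vitamin D (90 ct) €16.55: over-the-counter medicine, buyer-exempt → 0% → €0.00
Acetaminophen (200 ct) €10.19: over-the-counter medicine, buyer-exempt → 0% → €0.00
LED flashlight €12.71: general merchandise → 5% → €0.6355
Phone case €45.22: general merchandise → 5% → €2.261
Stainless water bottle €33.62: general merchandise → 5% → €1.681
Yo-yo €8.47: toys and games, buyer-exempt → 0% → €0.00
Action figure €12.19: toys and games, buyer-exempt → 0% → €0.00
Picture frame (8x10) €17.38: general merchandise → 5% → €0.869
First-aid kit €34.93: over-the-counter medicine, buyer-exempt → 0% → €0.00
Ibuprofen (100 ct) €13.01: over-the-counter medicine, buyer-exempt → 0% → €0.00
Unrounded tax sum = €5.4465 → €5.45

€5.45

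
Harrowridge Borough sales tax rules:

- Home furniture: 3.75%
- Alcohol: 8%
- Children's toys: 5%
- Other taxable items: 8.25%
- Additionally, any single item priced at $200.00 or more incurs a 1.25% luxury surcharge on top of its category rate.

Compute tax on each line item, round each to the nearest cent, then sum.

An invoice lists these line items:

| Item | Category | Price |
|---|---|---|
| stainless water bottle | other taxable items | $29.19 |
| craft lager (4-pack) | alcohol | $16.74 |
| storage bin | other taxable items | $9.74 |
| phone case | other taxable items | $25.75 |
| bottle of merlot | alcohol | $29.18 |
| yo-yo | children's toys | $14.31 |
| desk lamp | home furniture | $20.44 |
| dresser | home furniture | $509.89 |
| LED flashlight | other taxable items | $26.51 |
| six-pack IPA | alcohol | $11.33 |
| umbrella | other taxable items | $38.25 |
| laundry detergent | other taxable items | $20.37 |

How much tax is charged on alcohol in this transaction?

Craft lager (4-pack) $16.74: alcohol → 8% → $1.34
Bottle of merlot $29.18: alcohol → 8% → $2.33
Six-pack IPA $11.33: alcohol → 8% → $0.91
Tax on alcohol = $1.34 + $2.33 + $0.91 = $4.58

$4.58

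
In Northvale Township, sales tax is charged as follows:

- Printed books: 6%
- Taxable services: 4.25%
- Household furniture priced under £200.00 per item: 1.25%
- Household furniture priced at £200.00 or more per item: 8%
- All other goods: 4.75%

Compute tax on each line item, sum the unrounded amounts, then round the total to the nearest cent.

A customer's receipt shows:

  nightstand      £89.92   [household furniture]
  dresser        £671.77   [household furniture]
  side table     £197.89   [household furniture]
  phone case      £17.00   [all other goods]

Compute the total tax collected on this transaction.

Nightstand £89.92: household furniture, under £200.00 → 1.25% → £1.124
Dresser £671.77: household furniture, £200.00 or more → 8% → £53.7416
Side table £197.89: household furniture, under £200.00 → 1.25% → £2.473625
Phone case £17.00: all other goods → 4.75% → £0.8075
Unrounded tax sum = £58.146725 → £58.15

£58.15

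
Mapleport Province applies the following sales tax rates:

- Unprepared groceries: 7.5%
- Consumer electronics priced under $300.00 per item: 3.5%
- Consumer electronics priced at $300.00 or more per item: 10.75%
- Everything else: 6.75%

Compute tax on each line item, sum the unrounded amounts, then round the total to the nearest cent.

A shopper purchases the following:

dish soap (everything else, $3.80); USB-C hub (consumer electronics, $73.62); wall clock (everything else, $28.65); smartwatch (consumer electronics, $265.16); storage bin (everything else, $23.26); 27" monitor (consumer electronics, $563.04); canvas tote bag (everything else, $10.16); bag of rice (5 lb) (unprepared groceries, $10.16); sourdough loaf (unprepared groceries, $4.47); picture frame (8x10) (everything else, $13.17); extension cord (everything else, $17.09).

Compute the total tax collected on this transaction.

$79.97

Dish soap $3.80: everything else → 6.75% → $0.2565
USB-C hub $73.62: consumer electronics, under $300.00 → 3.5% → $2.5767
Wall clock $28.65: everything else → 6.75% → $1.933875
Smartwatch $265.16: consumer electronics, under $300.00 → 3.5% → $9.2806
Storage bin $23.26: everything else → 6.75% → $1.57005
27" monitor $563.04: consumer electronics, $300.00 or more → 10.75% → $60.5268
Canvas tote bag $10.16: everything else → 6.75% → $0.6858
Bag of rice (5 lb) $10.16: unprepared groceries → 7.5% → $0.762
Sourdough loaf $4.47: unprepared groceries → 7.5% → $0.33525
Picture frame (8x10) $13.17: everything else → 6.75% → $0.888975
Extension cord $17.09: everything else → 6.75% → $1.153575
Unrounded tax sum = $79.970125 → $79.97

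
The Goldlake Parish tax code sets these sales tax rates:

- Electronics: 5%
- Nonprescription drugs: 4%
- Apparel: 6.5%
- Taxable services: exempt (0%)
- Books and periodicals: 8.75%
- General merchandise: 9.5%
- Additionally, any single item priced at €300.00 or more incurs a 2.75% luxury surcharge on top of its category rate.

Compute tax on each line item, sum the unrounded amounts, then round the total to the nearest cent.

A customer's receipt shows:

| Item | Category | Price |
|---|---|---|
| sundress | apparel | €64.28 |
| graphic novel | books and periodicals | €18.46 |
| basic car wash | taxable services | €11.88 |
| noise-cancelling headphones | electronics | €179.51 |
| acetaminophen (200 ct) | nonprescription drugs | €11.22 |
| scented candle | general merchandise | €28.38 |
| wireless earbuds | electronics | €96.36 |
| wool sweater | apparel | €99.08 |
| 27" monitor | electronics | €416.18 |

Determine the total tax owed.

€61.43

Sundress €64.28: apparel → 6.5% → €4.1782
Graphic novel €18.46: books and periodicals → 8.75% → €1.61525
Basic car wash €11.88: taxable services → 0% → €0.00
Noise-cancelling headphones €179.51: electronics → 5% → €8.9755
Acetaminophen (200 ct) €11.22: nonprescription drugs → 4% → €0.4488
Scented candle €28.38: general merchandise → 9.5% → €2.6961
Wireless earbuds €96.36: electronics → 5% → €4.818
Wool sweater €99.08: apparel → 6.5% → €6.4402
27" monitor €416.18: electronics → 5% + 2.75% surcharge = 7.75% → €32.25395
Unrounded tax sum = €61.426 → €61.43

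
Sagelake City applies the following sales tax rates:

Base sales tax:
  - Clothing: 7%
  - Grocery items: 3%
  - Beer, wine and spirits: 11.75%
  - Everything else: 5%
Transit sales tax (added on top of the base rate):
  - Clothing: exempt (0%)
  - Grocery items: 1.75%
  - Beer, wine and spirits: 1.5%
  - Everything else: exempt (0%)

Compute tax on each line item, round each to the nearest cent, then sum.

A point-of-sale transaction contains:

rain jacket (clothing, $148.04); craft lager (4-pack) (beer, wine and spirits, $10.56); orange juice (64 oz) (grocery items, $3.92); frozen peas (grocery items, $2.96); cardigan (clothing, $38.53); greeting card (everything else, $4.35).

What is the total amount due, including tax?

$223.37

Rain jacket $148.04: clothing → 7% + 0% transit = 7% → $10.36
Craft lager (4-pack) $10.56: beer, wine and spirits → 11.75% + 1.5% transit = 13.25% → $1.40
Orange juice (64 oz) $3.92: grocery items → 3% + 1.75% transit = 4.75% → $0.19
Frozen peas $2.96: grocery items → 3% + 1.75% transit = 4.75% → $0.14
Cardigan $38.53: clothing → 7% + 0% transit = 7% → $2.70
Greeting card $4.35: everything else → 5% + 0% transit = 5% → $0.22
Subtotal = $208.36; tax = $15.01; total due = $223.37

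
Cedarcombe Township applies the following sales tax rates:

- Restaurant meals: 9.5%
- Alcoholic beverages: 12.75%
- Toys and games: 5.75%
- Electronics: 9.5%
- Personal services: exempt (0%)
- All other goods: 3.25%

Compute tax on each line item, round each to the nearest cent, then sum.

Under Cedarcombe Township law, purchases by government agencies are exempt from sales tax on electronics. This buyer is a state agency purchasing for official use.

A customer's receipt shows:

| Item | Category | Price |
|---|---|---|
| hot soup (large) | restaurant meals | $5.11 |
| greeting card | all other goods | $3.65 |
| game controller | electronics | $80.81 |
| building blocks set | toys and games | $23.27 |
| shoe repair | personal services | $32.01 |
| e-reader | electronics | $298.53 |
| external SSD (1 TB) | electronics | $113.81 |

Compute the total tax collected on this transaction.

$1.95

Hot soup (large) $5.11: restaurant meals → 9.5% → $0.49
Greeting card $3.65: all other goods → 3.25% → $0.12
Game controller $80.81: electronics, buyer-exempt → 0% → $0.00
Building blocks set $23.27: toys and games → 5.75% → $1.34
Shoe repair $32.01: personal services → 0% → $0.00
E-reader $298.53: electronics, buyer-exempt → 0% → $0.00
External SSD (1 TB) $113.81: electronics, buyer-exempt → 0% → $0.00
Total tax = $0.49 + $0.12 + $1.34 = $1.95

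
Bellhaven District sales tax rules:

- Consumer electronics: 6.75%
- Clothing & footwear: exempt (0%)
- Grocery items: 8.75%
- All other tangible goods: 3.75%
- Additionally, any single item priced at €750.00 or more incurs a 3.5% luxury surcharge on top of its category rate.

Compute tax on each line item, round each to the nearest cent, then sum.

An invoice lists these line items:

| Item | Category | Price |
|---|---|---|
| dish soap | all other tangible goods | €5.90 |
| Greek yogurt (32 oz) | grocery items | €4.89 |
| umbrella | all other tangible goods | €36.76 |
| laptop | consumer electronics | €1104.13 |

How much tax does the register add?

€115.20

Dish soap €5.90: all other tangible goods → 3.75% → €0.22
Greek yogurt (32 oz) €4.89: grocery items → 8.75% → €0.43
Umbrella €36.76: all other tangible goods → 3.75% → €1.38
Laptop €1104.13: consumer electronics → 6.75% + 3.5% surcharge = 10.25% → €113.17
Total tax = €0.22 + €0.43 + €1.38 + €113.17 = €115.20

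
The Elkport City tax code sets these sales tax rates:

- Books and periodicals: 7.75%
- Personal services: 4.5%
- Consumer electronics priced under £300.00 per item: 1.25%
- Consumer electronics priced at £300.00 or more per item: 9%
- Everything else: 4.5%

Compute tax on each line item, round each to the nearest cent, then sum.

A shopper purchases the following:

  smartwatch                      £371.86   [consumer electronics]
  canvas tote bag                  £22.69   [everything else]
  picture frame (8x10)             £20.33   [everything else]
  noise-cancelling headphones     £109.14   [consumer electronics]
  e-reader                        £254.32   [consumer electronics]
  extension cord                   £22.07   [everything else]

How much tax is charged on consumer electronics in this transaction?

£38.01

Smartwatch £371.86: consumer electronics, £300.00 or more → 9% → £33.47
Noise-cancelling headphones £109.14: consumer electronics, under £300.00 → 1.25% → £1.36
E-reader £254.32: consumer electronics, under £300.00 → 1.25% → £3.18
Tax on consumer electronics = £33.47 + £1.36 + £3.18 = £38.01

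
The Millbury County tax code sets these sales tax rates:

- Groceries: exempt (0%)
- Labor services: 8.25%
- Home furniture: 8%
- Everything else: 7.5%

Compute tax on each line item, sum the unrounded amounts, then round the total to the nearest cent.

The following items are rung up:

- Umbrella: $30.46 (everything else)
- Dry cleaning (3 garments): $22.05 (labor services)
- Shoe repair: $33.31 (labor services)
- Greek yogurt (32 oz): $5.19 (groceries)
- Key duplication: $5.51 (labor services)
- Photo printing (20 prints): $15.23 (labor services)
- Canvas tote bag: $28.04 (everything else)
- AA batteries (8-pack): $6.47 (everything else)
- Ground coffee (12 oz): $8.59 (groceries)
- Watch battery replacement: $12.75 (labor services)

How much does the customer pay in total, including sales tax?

$179.80

Umbrella $30.46: everything else → 7.5% → $2.2845
Dry cleaning (3 garments) $22.05: labor services → 8.25% → $1.819125
Shoe repair $33.31: labor services → 8.25% → $2.748075
Greek yogurt (32 oz) $5.19: groceries → 0% → $0.00
Key duplication $5.51: labor services → 8.25% → $0.454575
Photo printing (20 prints) $15.23: labor services → 8.25% → $1.256475
Canvas tote bag $28.04: everything else → 7.5% → $2.103
AA batteries (8-pack) $6.47: everything else → 7.5% → $0.48525
Ground coffee (12 oz) $8.59: groceries → 0% → $0.00
Watch battery replacement $12.75: labor services → 8.25% → $1.051875
Subtotal = $167.60; unrounded tax = $12.202875 → $12.20; total due = $179.80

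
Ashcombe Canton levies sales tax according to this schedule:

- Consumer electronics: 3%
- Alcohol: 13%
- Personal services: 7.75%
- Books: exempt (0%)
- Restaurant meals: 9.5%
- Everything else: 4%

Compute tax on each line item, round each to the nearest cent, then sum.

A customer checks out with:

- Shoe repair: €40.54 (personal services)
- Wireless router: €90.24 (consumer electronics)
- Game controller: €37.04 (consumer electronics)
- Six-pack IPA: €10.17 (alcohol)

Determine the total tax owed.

€8.28

Shoe repair €40.54: personal services → 7.75% → €3.14
Wireless router €90.24: consumer electronics → 3% → €2.71
Game controller €37.04: consumer electronics → 3% → €1.11
Six-pack IPA €10.17: alcohol → 13% → €1.32
Total tax = €3.14 + €2.71 + €1.11 + €1.32 = €8.28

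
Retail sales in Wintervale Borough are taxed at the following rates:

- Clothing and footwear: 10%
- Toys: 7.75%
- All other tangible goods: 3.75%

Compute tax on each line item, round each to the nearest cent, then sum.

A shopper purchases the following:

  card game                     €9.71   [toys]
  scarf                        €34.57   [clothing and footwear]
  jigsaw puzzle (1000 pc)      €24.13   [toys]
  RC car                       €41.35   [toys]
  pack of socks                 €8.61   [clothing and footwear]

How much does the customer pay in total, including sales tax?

€128.51

Card game €9.71: toys → 7.75% → €0.75
Scarf €34.57: clothing and footwear → 10% → €3.46
Jigsaw puzzle (1000 pc) €24.13: toys → 7.75% → €1.87
RC car €41.35: toys → 7.75% → €3.20
Pack of socks €8.61: clothing and footwear → 10% → €0.86
Subtotal = €118.37; tax = €10.14; total due = €128.51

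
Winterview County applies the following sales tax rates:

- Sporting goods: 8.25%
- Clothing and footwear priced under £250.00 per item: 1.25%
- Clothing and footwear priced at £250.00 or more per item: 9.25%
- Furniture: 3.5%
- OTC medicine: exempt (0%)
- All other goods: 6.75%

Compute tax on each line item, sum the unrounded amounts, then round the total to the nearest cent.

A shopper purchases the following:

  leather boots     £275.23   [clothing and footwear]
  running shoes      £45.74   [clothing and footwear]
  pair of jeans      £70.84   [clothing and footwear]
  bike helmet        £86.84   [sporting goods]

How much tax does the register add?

Leather boots £275.23: clothing and footwear, £250.00 or more → 9.25% → £25.458775
Running shoes £45.74: clothing and footwear, under £250.00 → 1.25% → £0.57175
Pair of jeans £70.84: clothing and footwear, under £250.00 → 1.25% → £0.8855
Bike helmet £86.84: sporting goods → 8.25% → £7.1643
Unrounded tax sum = £34.080325 → £34.08

£34.08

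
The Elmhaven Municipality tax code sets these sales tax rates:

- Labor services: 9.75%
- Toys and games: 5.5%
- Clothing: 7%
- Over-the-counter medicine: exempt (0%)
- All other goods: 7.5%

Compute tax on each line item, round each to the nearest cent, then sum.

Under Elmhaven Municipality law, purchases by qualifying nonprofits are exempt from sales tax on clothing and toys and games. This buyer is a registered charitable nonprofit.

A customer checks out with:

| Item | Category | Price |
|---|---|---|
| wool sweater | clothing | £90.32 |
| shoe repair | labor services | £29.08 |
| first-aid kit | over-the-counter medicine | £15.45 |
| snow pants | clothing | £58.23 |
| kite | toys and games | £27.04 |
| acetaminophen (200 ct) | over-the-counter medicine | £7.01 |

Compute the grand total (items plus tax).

Wool sweater £90.32: clothing, buyer-exempt → 0% → £0.00
Shoe repair £29.08: labor services → 9.75% → £2.84
First-aid kit £15.45: over-the-counter medicine → 0% → £0.00
Snow pants £58.23: clothing, buyer-exempt → 0% → £0.00
Kite £27.04: toys and games, buyer-exempt → 0% → £0.00
Acetaminophen (200 ct) £7.01: over-the-counter medicine → 0% → £0.00
Subtotal = £227.13; tax = £2.84; total due = £229.97

£229.97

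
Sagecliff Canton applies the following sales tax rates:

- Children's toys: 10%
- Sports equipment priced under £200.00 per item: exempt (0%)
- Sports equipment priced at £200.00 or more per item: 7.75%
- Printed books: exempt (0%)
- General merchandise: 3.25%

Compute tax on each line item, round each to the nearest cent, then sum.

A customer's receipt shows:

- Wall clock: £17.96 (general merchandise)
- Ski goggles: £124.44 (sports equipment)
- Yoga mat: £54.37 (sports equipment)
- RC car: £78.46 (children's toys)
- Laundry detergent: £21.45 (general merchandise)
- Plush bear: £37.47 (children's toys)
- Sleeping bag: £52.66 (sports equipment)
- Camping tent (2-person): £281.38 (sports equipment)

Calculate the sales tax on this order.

£34.69

Wall clock £17.96: general merchandise → 3.25% → £0.58
Ski goggles £124.44: sports equipment, under £200.00 → 0% → £0.00
Yoga mat £54.37: sports equipment, under £200.00 → 0% → £0.00
RC car £78.46: children's toys → 10% → £7.85
Laundry detergent £21.45: general merchandise → 3.25% → £0.70
Plush bear £37.47: children's toys → 10% → £3.75
Sleeping bag £52.66: sports equipment, under £200.00 → 0% → £0.00
Camping tent (2-person) £281.38: sports equipment, £200.00 or more → 7.75% → £21.81
Total tax = £0.58 + £7.85 + £0.70 + £3.75 + £21.81 = £34.69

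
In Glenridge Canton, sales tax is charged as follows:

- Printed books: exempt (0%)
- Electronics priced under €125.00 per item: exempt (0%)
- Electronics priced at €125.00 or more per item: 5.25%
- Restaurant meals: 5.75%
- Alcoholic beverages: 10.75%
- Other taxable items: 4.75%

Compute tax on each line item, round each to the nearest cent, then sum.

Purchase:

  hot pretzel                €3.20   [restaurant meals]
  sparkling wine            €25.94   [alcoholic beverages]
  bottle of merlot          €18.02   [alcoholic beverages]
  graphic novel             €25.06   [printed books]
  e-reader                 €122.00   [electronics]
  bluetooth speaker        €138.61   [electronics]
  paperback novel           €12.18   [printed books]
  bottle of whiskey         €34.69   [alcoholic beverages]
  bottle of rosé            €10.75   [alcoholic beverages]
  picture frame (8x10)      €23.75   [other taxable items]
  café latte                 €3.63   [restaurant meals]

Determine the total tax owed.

Hot pretzel €3.20: restaurant meals → 5.75% → €0.18
Sparkling wine €25.94: alcoholic beverages → 10.75% → €2.79
Bottle of merlot €18.02: alcoholic beverages → 10.75% → €1.94
Graphic novel €25.06: printed books → 0% → €0.00
E-reader €122.00: electronics, under €125.00 → 0% → €0.00
Bluetooth speaker €138.61: electronics, €125.00 or more → 5.25% → €7.28
Paperback novel €12.18: printed books → 0% → €0.00
Bottle of whiskey €34.69: alcoholic beverages → 10.75% → €3.73
Bottle of rosé €10.75: alcoholic beverages → 10.75% → €1.16
Picture frame (8x10) €23.75: other taxable items → 4.75% → €1.13
Café latte €3.63: restaurant meals → 5.75% → €0.21
Total tax = €0.18 + €2.79 + €1.94 + €7.28 + €3.73 + €1.16 + €1.13 + €0.21 = €18.42

€18.42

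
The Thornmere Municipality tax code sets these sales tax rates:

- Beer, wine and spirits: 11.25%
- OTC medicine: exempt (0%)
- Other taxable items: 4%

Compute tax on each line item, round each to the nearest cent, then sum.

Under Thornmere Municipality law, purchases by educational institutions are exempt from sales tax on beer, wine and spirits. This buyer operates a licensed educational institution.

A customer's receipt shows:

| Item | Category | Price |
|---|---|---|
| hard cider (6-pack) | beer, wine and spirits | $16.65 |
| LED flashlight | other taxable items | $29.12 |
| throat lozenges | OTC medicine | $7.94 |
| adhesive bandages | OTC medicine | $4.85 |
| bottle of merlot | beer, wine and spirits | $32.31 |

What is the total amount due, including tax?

$92.03

Hard cider (6-pack) $16.65: beer, wine and spirits, buyer-exempt → 0% → $0.00
LED flashlight $29.12: other taxable items → 4% → $1.16
Throat lozenges $7.94: OTC medicine → 0% → $0.00
Adhesive bandages $4.85: OTC medicine → 0% → $0.00
Bottle of merlot $32.31: beer, wine and spirits, buyer-exempt → 0% → $0.00
Subtotal = $90.87; tax = $1.16; total due = $92.03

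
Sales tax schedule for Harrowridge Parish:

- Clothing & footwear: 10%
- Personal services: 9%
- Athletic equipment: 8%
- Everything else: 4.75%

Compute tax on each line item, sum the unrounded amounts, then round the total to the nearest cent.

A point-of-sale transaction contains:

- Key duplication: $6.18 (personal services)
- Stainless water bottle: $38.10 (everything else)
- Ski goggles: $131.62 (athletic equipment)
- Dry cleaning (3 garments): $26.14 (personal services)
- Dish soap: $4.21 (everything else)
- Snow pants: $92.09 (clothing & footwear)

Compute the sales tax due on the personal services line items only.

$2.91

Key duplication $6.18: personal services → 9% → $0.5562
Dry cleaning (3 garments) $26.14: personal services → 9% → $2.3526
Tax on personal services: unrounded sum = $2.9088 → $2.91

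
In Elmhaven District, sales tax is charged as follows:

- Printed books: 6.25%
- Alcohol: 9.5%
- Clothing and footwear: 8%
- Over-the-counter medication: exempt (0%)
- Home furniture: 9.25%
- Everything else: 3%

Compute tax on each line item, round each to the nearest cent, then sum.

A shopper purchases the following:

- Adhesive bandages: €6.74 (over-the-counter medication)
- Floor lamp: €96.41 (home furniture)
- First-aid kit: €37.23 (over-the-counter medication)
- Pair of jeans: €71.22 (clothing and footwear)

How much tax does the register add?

Adhesive bandages €6.74: over-the-counter medication → 0% → €0.00
Floor lamp €96.41: home furniture → 9.25% → €8.92
First-aid kit €37.23: over-the-counter medication → 0% → €0.00
Pair of jeans €71.22: clothing and footwear → 8% → €5.70
Total tax = €8.92 + €5.70 = €14.62

€14.62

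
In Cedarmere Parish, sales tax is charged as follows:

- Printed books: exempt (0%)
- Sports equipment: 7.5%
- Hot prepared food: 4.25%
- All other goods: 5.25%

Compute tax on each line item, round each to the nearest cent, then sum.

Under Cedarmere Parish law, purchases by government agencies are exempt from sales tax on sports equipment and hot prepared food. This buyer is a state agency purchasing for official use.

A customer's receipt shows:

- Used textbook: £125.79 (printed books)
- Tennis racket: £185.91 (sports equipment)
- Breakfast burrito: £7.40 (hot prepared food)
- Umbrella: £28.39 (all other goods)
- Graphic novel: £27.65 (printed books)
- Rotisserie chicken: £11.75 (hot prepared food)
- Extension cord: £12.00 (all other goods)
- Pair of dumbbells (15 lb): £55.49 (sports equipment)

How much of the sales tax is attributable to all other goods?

£2.12

Umbrella £28.39: all other goods → 5.25% → £1.49
Extension cord £12.00: all other goods → 5.25% → £0.63
Tax on all other goods = £1.49 + £0.63 = £2.12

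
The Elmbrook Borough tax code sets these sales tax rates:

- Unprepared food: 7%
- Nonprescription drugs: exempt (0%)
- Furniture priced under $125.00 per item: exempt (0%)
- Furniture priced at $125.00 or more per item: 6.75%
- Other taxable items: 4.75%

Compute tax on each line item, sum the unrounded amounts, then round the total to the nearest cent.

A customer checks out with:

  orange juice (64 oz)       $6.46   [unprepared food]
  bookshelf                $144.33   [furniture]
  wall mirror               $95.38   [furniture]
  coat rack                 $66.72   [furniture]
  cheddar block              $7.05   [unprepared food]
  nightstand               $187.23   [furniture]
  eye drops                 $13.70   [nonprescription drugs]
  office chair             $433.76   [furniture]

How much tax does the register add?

$52.60

Orange juice (64 oz) $6.46: unprepared food → 7% → $0.4522
Bookshelf $144.33: furniture, $125.00 or more → 6.75% → $9.742275
Wall mirror $95.38: furniture, under $125.00 → 0% → $0.00
Coat rack $66.72: furniture, under $125.00 → 0% → $0.00
Cheddar block $7.05: unprepared food → 7% → $0.4935
Nightstand $187.23: furniture, $125.00 or more → 6.75% → $12.638025
Eye drops $13.70: nonprescription drugs → 0% → $0.00
Office chair $433.76: furniture, $125.00 or more → 6.75% → $29.2788
Unrounded tax sum = $52.6048 → $52.60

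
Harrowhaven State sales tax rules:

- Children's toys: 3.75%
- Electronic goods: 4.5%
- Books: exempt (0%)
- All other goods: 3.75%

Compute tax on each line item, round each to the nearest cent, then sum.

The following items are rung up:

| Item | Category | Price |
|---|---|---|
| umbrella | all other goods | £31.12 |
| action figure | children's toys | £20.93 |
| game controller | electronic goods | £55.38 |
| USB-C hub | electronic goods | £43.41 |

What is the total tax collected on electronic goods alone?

Game controller £55.38: electronic goods → 4.5% → £2.49
USB-C hub £43.41: electronic goods → 4.5% → £1.95
Tax on electronic goods = £2.49 + £1.95 = £4.44

£4.44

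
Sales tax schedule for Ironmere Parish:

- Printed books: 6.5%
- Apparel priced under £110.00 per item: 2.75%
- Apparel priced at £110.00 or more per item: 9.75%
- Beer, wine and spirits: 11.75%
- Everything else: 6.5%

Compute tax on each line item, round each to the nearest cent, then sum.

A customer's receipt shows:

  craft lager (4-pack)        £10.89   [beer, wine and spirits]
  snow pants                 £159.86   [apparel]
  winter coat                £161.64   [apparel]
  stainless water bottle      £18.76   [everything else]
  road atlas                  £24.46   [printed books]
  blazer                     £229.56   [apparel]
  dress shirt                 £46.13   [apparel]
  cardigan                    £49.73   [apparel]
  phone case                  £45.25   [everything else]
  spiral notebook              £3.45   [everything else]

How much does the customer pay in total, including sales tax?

£813.35

Craft lager (4-pack) £10.89: beer, wine and spirits → 11.75% → £1.28
Snow pants £159.86: apparel, £110.00 or more → 9.75% → £15.59
Winter coat £161.64: apparel, £110.00 or more → 9.75% → £15.76
Stainless water bottle £18.76: everything else → 6.5% → £1.22
Road atlas £24.46: printed books → 6.5% → £1.59
Blazer £229.56: apparel, £110.00 or more → 9.75% → £22.38
Dress shirt £46.13: apparel, under £110.00 → 2.75% → £1.27
Cardigan £49.73: apparel, under £110.00 → 2.75% → £1.37
Phone case £45.25: everything else → 6.5% → £2.94
Spiral notebook £3.45: everything else → 6.5% → £0.22
Subtotal = £749.73; tax = £63.62; total due = £813.35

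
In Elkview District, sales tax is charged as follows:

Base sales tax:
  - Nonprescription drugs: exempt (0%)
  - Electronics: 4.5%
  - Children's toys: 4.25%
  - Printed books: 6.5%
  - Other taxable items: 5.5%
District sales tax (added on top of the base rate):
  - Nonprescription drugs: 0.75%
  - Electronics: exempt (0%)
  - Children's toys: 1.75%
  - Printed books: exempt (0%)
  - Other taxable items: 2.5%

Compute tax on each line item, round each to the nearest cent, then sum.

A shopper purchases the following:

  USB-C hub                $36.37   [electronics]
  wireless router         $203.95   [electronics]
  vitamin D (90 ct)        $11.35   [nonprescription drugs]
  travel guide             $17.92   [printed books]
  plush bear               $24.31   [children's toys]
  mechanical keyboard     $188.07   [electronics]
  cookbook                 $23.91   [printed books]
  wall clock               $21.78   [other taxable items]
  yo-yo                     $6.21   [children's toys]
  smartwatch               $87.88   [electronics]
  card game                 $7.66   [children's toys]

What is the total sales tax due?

$30.06

USB-C hub $36.37: electronics → 4.5% + 0% district = 4.5% → $1.64
Wireless router $203.95: electronics → 4.5% + 0% district = 4.5% → $9.18
Vitamin D (90 ct) $11.35: nonprescription drugs → 0% + 0.75% district = 0.75% → $0.09
Travel guide $17.92: printed books → 6.5% + 0% district = 6.5% → $1.16
Plush bear $24.31: children's toys → 4.25% + 1.75% district = 6% → $1.46
Mechanical keyboard $188.07: electronics → 4.5% + 0% district = 4.5% → $8.46
Cookbook $23.91: printed books → 6.5% + 0% district = 6.5% → $1.55
Wall clock $21.78: other taxable items → 5.5% + 2.5% district = 8% → $1.74
Yo-yo $6.21: children's toys → 4.25% + 1.75% district = 6% → $0.37
Smartwatch $87.88: electronics → 4.5% + 0% district = 4.5% → $3.95
Card game $7.66: children's toys → 4.25% + 1.75% district = 6% → $0.46
Total tax = $1.64 + $9.18 + $0.09 + $1.16 + $1.46 + $8.46 + $1.55 + $1.74 + $0.37 + $3.95 + $0.46 = $30.06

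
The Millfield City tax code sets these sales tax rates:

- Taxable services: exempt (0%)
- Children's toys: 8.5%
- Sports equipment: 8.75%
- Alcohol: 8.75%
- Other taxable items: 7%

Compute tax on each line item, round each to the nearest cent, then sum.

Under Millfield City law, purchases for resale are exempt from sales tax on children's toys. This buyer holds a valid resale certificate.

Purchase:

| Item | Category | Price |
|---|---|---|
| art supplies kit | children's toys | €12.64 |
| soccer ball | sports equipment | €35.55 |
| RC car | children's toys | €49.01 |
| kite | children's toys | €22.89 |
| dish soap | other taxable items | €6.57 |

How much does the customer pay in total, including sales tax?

€130.23

Art supplies kit €12.64: children's toys, buyer-exempt → 0% → €0.00
Soccer ball €35.55: sports equipment → 8.75% → €3.11
RC car €49.01: children's toys, buyer-exempt → 0% → €0.00
Kite €22.89: children's toys, buyer-exempt → 0% → €0.00
Dish soap €6.57: other taxable items → 7% → €0.46
Subtotal = €126.66; tax = €3.57; total due = €130.23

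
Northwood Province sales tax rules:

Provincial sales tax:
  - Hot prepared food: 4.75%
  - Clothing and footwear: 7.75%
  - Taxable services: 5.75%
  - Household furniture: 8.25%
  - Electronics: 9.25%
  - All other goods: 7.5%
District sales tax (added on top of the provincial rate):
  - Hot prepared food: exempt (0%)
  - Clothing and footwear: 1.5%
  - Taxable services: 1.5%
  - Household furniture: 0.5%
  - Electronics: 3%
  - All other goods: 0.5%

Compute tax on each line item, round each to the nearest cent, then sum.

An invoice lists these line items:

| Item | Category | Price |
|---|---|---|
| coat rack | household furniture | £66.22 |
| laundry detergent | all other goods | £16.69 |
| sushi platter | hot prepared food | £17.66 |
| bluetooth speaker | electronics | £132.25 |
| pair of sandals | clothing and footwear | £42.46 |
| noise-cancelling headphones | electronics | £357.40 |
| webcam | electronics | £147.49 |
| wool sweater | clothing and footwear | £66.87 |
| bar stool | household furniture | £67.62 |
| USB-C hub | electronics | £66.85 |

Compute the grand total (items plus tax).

£1091.76

Coat rack £66.22: household furniture → 8.25% + 0.5% district = 8.75% → £5.79
Laundry detergent £16.69: all other goods → 7.5% + 0.5% district = 8% → £1.34
Sushi platter £17.66: hot prepared food → 4.75% + 0% district = 4.75% → £0.84
Bluetooth speaker £132.25: electronics → 9.25% + 3% district = 12.25% → £16.20
Pair of sandals £42.46: clothing and footwear → 7.75% + 1.5% district = 9.25% → £3.93
Noise-cancelling headphones £357.40: electronics → 9.25% + 3% district = 12.25% → £43.78
Webcam £147.49: electronics → 9.25% + 3% district = 12.25% → £18.07
Wool sweater £66.87: clothing and footwear → 7.75% + 1.5% district = 9.25% → £6.19
Bar stool £67.62: household furniture → 8.25% + 0.5% district = 8.75% → £5.92
USB-C hub £66.85: electronics → 9.25% + 3% district = 12.25% → £8.19
Subtotal = £981.51; tax = £110.25; total due = £1091.76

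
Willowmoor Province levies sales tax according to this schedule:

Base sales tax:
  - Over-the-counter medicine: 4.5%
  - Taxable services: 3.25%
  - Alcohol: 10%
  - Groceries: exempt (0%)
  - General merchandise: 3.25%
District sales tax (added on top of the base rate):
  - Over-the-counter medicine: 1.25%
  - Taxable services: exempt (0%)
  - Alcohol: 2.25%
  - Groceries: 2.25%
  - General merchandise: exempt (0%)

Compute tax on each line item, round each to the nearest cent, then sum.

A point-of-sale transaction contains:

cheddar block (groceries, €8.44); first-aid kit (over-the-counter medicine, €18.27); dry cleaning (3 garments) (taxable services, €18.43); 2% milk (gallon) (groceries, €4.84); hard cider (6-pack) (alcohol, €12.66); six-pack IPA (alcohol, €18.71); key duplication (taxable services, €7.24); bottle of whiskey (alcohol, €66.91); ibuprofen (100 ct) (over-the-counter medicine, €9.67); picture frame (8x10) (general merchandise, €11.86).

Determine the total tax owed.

€15.18

Cheddar block €8.44: groceries → 0% + 2.25% district = 2.25% → €0.19
First-aid kit €18.27: over-the-counter medicine → 4.5% + 1.25% district = 5.75% → €1.05
Dry cleaning (3 garments) €18.43: taxable services → 3.25% + 0% district = 3.25% → €0.60
2% milk (gallon) €4.84: groceries → 0% + 2.25% district = 2.25% → €0.11
Hard cider (6-pack) €12.66: alcohol → 10% + 2.25% district = 12.25% → €1.55
Six-pack IPA €18.71: alcohol → 10% + 2.25% district = 12.25% → €2.29
Key duplication €7.24: taxable services → 3.25% + 0% district = 3.25% → €0.24
Bottle of whiskey €66.91: alcohol → 10% + 2.25% district = 12.25% → €8.20
Ibuprofen (100 ct) €9.67: over-the-counter medicine → 4.5% + 1.25% district = 5.75% → €0.56
Picture frame (8x10) €11.86: general merchandise → 3.25% + 0% district = 3.25% → €0.39
Total tax = €0.19 + €1.05 + €0.60 + €0.11 + €1.55 + €2.29 + €0.24 + €8.20 + €0.56 + €0.39 = €15.18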